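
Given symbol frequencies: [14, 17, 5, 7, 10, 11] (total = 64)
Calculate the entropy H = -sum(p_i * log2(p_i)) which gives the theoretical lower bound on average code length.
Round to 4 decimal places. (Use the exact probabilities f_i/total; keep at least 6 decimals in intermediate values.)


Per-symbol terms -p_i * log2(p_i) with p_i = f_i/64:
  p = 14/64 = 0.218750: log2(p) = -2.192645, -p*log2(p) = 0.479641
  p = 17/64 = 0.265625: log2(p) = -1.912537, -p*log2(p) = 0.508018
  p = 5/64 = 0.078125: log2(p) = -3.678072, -p*log2(p) = 0.287349
  p = 7/64 = 0.109375: log2(p) = -3.192645, -p*log2(p) = 0.349196
  p = 10/64 = 0.156250: log2(p) = -2.678072, -p*log2(p) = 0.418449
  p = 11/64 = 0.171875: log2(p) = -2.540568, -p*log2(p) = 0.436660
H = 0.479641 + 0.508018 + 0.287349 + 0.349196 + 0.418449 + 0.436660 = 2.479313

H = 2.4793 bits/symbol


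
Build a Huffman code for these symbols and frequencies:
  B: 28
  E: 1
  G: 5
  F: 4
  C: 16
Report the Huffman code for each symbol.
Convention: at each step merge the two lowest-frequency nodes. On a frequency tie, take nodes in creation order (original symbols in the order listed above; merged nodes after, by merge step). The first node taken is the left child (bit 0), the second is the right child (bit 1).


Huffman tree construction:
Step 1: Merge E(1) + F(4) = 5
Step 2: Merge G(5) + (E+F)(5) = 10
Step 3: Merge (G+(E+F))(10) + C(16) = 26
Step 4: Merge ((G+(E+F))+C)(26) + B(28) = 54
Read each symbol's code off the tree from the root (left child = 0, right child = 1).

Codes:
  B: 1 (length 1)
  E: 0010 (length 4)
  G: 000 (length 3)
  F: 0011 (length 4)
  C: 01 (length 2)
Average code length: 95/54 = 1.7593 bits/symbol


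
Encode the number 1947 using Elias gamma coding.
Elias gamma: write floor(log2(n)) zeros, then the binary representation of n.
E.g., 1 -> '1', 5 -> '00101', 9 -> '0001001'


num_bits = floor(log2(1947)) + 1 = 11
leading_zeros = num_bits - 1 = 10
binary(1947) = 11110011011

Elias gamma(1947) = '0000000000' + '11110011011' = 000000000011110011011 (21 bits)


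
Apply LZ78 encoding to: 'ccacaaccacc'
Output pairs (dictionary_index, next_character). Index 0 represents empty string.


LZ78 encoding steps:
Dictionary: {0: ''}
Step 1: w='' (idx 0), next='c' -> output (0, 'c'), add 'c' as idx 1
Step 2: w='c' (idx 1), next='a' -> output (1, 'a'), add 'ca' as idx 2
Step 3: w='ca' (idx 2), next='a' -> output (2, 'a'), add 'caa' as idx 3
Step 4: w='c' (idx 1), next='c' -> output (1, 'c'), add 'cc' as idx 4
Step 5: w='' (idx 0), next='a' -> output (0, 'a'), add 'a' as idx 5
Step 6: w='cc' (idx 4), end of input -> output (4, '')


Encoded: [(0, 'c'), (1, 'a'), (2, 'a'), (1, 'c'), (0, 'a'), (4, '')]


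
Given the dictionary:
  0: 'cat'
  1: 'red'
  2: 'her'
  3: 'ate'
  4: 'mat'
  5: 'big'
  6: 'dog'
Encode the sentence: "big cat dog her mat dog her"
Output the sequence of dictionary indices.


Look up each word in the dictionary:
  'big' -> 5
  'cat' -> 0
  'dog' -> 6
  'her' -> 2
  'mat' -> 4
  'dog' -> 6
  'her' -> 2

Encoded: [5, 0, 6, 2, 4, 6, 2]


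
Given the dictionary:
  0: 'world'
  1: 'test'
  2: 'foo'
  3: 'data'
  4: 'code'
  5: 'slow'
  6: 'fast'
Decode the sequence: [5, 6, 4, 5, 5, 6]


Look up each index in the dictionary:
  5 -> 'slow'
  6 -> 'fast'
  4 -> 'code'
  5 -> 'slow'
  5 -> 'slow'
  6 -> 'fast'

Decoded: "slow fast code slow slow fast"


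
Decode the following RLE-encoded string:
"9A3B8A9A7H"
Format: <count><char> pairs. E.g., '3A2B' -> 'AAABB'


Expanding each <count><char> pair:
  9A -> 'AAAAAAAAA'
  3B -> 'BBB'
  8A -> 'AAAAAAAA'
  9A -> 'AAAAAAAAA'
  7H -> 'HHHHHHH'

Decoded = AAAAAAAAABBBAAAAAAAAAAAAAAAAAHHHHHHH


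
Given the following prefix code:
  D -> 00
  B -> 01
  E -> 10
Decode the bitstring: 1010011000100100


Decoding step by step:
Bits 10 -> E
Bits 10 -> E
Bits 01 -> B
Bits 10 -> E
Bits 00 -> D
Bits 10 -> E
Bits 01 -> B
Bits 00 -> D


Decoded message: EEBEDEBD


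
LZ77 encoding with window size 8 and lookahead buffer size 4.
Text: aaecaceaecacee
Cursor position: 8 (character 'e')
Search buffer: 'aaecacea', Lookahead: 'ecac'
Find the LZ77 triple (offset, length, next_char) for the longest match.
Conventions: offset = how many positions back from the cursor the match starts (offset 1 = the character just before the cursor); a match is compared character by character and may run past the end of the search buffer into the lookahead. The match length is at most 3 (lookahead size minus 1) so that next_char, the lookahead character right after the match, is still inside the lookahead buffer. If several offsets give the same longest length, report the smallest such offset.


Try each offset into the search buffer:
  offset=1 (pos 7, char 'a'): match length 0
  offset=2 (pos 6, char 'e'): match length 1
  offset=3 (pos 5, char 'c'): match length 0
  offset=4 (pos 4, char 'a'): match length 0
  offset=5 (pos 3, char 'c'): match length 0
  offset=6 (pos 2, char 'e'): match length 3
  offset=7 (pos 1, char 'a'): match length 0
  offset=8 (pos 0, char 'a'): match length 0
Longest match has length 3 at offset 6.
next_char = character at position 8 + 3 = 11 -> 'c'

Best match: offset=6, length=3 (matching 'eca' starting at position 2)
LZ77 triple: (6, 3, 'c')


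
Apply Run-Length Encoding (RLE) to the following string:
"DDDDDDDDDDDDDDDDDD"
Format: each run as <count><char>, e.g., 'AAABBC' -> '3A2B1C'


Scanning runs left to right:
  i=0: run of 'D' x 18 -> '18D'

RLE = 18D


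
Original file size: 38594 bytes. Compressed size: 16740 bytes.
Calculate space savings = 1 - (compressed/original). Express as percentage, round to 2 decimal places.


ratio = compressed/original = 16740/38594 = 0.433746
savings = 1 - ratio = 1 - 0.433746 = 0.566254
as a percentage: 0.566254 * 100 = 56.63%

Space savings = 1 - 16740/38594 = 56.63%


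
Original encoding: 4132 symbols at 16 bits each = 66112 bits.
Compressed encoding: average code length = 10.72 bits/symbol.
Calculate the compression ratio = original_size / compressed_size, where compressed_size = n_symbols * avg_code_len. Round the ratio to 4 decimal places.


original_size = n_symbols * orig_bits = 4132 * 16 = 66112 bits
compressed_size = n_symbols * avg_code_len = 4132 * 10.72 = 44295.04 bits
ratio = original_size / compressed_size = 66112 / 44295.04 = 1.4925

Compression ratio = 1.4925


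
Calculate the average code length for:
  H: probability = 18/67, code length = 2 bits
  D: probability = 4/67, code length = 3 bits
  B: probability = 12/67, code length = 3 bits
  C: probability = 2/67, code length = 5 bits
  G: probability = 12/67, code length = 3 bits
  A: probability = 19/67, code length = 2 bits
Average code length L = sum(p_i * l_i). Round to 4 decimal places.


Weighted contributions p_i * l_i:
  H: (18/67) * 2 = 36/67
  D: (4/67) * 3 = 12/67
  B: (12/67) * 3 = 36/67
  C: (2/67) * 5 = 10/67
  G: (12/67) * 3 = 36/67
  A: (19/67) * 2 = 38/67
Sum = (36 + 12 + 36 + 10 + 36 + 38)/67 = 168/67

L = 168/67 = 2.5075 bits/symbol


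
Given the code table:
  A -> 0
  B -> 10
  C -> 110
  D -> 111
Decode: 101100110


Decoding:
10 -> B
110 -> C
0 -> A
110 -> C


Result: BCAC


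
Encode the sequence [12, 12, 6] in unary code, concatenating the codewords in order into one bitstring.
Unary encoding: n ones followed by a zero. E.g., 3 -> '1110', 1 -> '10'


Encode each number as n ones followed by a terminating 0:
  12 -> 1111111111110 (13 bits)
  12 -> 1111111111110 (13 bits)
  6 -> 1111110 (7 bits)
Total length = 13 + 13 + 7 = 33 bits.

Unary([12, 12, 6]) = 111111111111011111111111101111110 (33 bits)


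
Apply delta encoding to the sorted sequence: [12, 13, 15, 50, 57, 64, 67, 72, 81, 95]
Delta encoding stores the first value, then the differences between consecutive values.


First value: 12
Deltas:
  13 - 12 = 1
  15 - 13 = 2
  50 - 15 = 35
  57 - 50 = 7
  64 - 57 = 7
  67 - 64 = 3
  72 - 67 = 5
  81 - 72 = 9
  95 - 81 = 14


Delta encoded: [12, 1, 2, 35, 7, 7, 3, 5, 9, 14]


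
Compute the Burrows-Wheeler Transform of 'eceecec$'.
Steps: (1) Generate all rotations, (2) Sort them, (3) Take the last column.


Rotations (sorted):
  0: $eceecec -> last char: c
  1: c$eceece -> last char: e
  2: cec$ecee -> last char: e
  3: ceecec$e -> last char: e
  4: ec$eceec -> last char: c
  5: ecec$ece -> last char: e
  6: eceecec$ -> last char: $
  7: eecec$ec -> last char: c


BWT = ceeece$c


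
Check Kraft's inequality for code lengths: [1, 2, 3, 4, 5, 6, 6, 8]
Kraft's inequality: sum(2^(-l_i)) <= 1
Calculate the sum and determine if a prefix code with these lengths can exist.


Sum = 2^(-1) + 2^(-2) + 2^(-3) + 2^(-4) + 2^(-5) + 2^(-6) + 2^(-6) + 2^(-8)
    = 0.5 + 0.25 + 0.125 + 0.0625 + 0.03125 + 0.015625 + 0.015625 + 0.00390625
    = 257/256 = 1.00390625
Since 1.00390625 > 1, Kraft's inequality is NOT satisfied.
A prefix code with these lengths CANNOT exist.

Kraft sum = 1.00390625. Not satisfied.


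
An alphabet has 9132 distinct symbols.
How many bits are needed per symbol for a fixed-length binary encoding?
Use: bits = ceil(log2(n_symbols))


log2(9132) = 13.1567
Bracket: 2^13 = 8192 < 9132 <= 2^14 = 16384
So ceil(log2(9132)) = 14

bits = ceil(log2(9132)) = ceil(13.1567) = 14 bits


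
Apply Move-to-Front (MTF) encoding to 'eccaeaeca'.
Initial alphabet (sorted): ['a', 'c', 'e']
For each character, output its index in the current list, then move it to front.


MTF encoding:
'e': index 2 in ['a', 'c', 'e'] -> ['e', 'a', 'c']
'c': index 2 in ['e', 'a', 'c'] -> ['c', 'e', 'a']
'c': index 0 in ['c', 'e', 'a'] -> ['c', 'e', 'a']
'a': index 2 in ['c', 'e', 'a'] -> ['a', 'c', 'e']
'e': index 2 in ['a', 'c', 'e'] -> ['e', 'a', 'c']
'a': index 1 in ['e', 'a', 'c'] -> ['a', 'e', 'c']
'e': index 1 in ['a', 'e', 'c'] -> ['e', 'a', 'c']
'c': index 2 in ['e', 'a', 'c'] -> ['c', 'e', 'a']
'a': index 2 in ['c', 'e', 'a'] -> ['a', 'c', 'e']


Output: [2, 2, 0, 2, 2, 1, 1, 2, 2]


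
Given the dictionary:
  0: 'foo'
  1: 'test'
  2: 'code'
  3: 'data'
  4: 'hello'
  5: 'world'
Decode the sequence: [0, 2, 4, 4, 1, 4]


Look up each index in the dictionary:
  0 -> 'foo'
  2 -> 'code'
  4 -> 'hello'
  4 -> 'hello'
  1 -> 'test'
  4 -> 'hello'

Decoded: "foo code hello hello test hello"


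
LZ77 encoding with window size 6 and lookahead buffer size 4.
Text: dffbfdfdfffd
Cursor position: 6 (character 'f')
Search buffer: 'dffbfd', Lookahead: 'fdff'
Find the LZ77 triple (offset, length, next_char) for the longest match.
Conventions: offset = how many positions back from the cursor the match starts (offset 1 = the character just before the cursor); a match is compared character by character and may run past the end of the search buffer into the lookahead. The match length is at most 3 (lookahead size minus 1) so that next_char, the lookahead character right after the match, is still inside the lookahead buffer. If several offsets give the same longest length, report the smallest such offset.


Try each offset into the search buffer:
  offset=1 (pos 5, char 'd'): match length 0
  offset=2 (pos 4, char 'f'): match length 3
  offset=3 (pos 3, char 'b'): match length 0
  offset=4 (pos 2, char 'f'): match length 1
  offset=5 (pos 1, char 'f'): match length 1
  offset=6 (pos 0, char 'd'): match length 0
Longest match has length 3 at offset 2.
next_char = character at position 6 + 3 = 9 -> 'f'

Best match: offset=2, length=3 (matching 'fdf' starting at position 4)
LZ77 triple: (2, 3, 'f')


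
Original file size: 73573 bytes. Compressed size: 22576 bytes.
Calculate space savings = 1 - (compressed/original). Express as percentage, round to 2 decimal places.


ratio = compressed/original = 22576/73573 = 0.306852
savings = 1 - ratio = 1 - 0.306852 = 0.693148
as a percentage: 0.693148 * 100 = 69.31%

Space savings = 1 - 22576/73573 = 69.31%


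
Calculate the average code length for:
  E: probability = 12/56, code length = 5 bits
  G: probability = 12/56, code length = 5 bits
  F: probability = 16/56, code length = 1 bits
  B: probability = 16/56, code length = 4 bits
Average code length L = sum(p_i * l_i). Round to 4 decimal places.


Weighted contributions p_i * l_i:
  E: (12/56) * 5 = 60/56
  G: (12/56) * 5 = 60/56
  F: (16/56) * 1 = 16/56
  B: (16/56) * 4 = 64/56
Sum = (60 + 60 + 16 + 64)/56 = 200/56

L = 200/56 = 3.5714 bits/symbol


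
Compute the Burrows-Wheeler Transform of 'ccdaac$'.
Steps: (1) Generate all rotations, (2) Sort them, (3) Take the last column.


Rotations (sorted):
  0: $ccdaac -> last char: c
  1: aac$ccd -> last char: d
  2: ac$ccda -> last char: a
  3: c$ccdaa -> last char: a
  4: ccdaac$ -> last char: $
  5: cdaac$c -> last char: c
  6: daac$cc -> last char: c


BWT = cdaa$cc


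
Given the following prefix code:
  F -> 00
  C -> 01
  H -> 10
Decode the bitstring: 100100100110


Decoding step by step:
Bits 10 -> H
Bits 01 -> C
Bits 00 -> F
Bits 10 -> H
Bits 01 -> C
Bits 10 -> H


Decoded message: HCFHCH


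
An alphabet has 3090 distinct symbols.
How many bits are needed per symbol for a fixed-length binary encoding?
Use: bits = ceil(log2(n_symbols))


log2(3090) = 11.5934
Bracket: 2^11 = 2048 < 3090 <= 2^12 = 4096
So ceil(log2(3090)) = 12

bits = ceil(log2(3090)) = ceil(11.5934) = 12 bits


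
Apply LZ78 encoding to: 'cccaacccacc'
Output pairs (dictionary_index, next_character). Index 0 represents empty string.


LZ78 encoding steps:
Dictionary: {0: ''}
Step 1: w='' (idx 0), next='c' -> output (0, 'c'), add 'c' as idx 1
Step 2: w='c' (idx 1), next='c' -> output (1, 'c'), add 'cc' as idx 2
Step 3: w='' (idx 0), next='a' -> output (0, 'a'), add 'a' as idx 3
Step 4: w='a' (idx 3), next='c' -> output (3, 'c'), add 'ac' as idx 4
Step 5: w='cc' (idx 2), next='a' -> output (2, 'a'), add 'cca' as idx 5
Step 6: w='cc' (idx 2), end of input -> output (2, '')


Encoded: [(0, 'c'), (1, 'c'), (0, 'a'), (3, 'c'), (2, 'a'), (2, '')]


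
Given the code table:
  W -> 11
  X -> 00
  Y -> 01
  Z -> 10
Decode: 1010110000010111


Decoding:
10 -> Z
10 -> Z
11 -> W
00 -> X
00 -> X
01 -> Y
01 -> Y
11 -> W


Result: ZZWXXYYW


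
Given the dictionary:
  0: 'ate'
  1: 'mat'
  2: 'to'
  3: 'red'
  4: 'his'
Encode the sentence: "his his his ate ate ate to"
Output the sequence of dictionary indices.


Look up each word in the dictionary:
  'his' -> 4
  'his' -> 4
  'his' -> 4
  'ate' -> 0
  'ate' -> 0
  'ate' -> 0
  'to' -> 2

Encoded: [4, 4, 4, 0, 0, 0, 2]


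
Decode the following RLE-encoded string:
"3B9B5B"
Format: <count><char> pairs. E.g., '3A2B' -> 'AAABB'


Expanding each <count><char> pair:
  3B -> 'BBB'
  9B -> 'BBBBBBBBB'
  5B -> 'BBBBB'

Decoded = BBBBBBBBBBBBBBBBB


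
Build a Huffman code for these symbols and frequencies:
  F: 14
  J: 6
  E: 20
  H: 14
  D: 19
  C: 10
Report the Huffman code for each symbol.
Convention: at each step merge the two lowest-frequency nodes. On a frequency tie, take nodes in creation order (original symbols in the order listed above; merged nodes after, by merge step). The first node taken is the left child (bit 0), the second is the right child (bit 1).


Huffman tree construction:
Step 1: Merge J(6) + C(10) = 16
Step 2: Merge F(14) + H(14) = 28
Step 3: Merge (J+C)(16) + D(19) = 35
Step 4: Merge E(20) + (F+H)(28) = 48
Step 5: Merge ((J+C)+D)(35) + (E+(F+H))(48) = 83
Read each symbol's code off the tree from the root (left child = 0, right child = 1).

Codes:
  F: 110 (length 3)
  J: 000 (length 3)
  E: 10 (length 2)
  H: 111 (length 3)
  D: 01 (length 2)
  C: 001 (length 3)
Average code length: 210/83 = 2.5301 bits/symbol


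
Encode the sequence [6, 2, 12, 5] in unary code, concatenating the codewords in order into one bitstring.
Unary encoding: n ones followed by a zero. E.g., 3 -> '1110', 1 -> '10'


Encode each number as n ones followed by a terminating 0:
  6 -> 1111110 (7 bits)
  2 -> 110 (3 bits)
  12 -> 1111111111110 (13 bits)
  5 -> 111110 (6 bits)
Total length = 7 + 3 + 13 + 6 = 29 bits.

Unary([6, 2, 12, 5]) = 11111101101111111111110111110 (29 bits)


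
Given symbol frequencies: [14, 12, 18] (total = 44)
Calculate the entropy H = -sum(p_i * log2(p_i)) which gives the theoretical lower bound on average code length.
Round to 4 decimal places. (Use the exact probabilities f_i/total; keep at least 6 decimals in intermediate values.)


Per-symbol terms -p_i * log2(p_i) with p_i = f_i/44:
  p = 14/44 = 0.318182: log2(p) = -1.652077, -p*log2(p) = 0.525661
  p = 12/44 = 0.272727: log2(p) = -1.874469, -p*log2(p) = 0.511219
  p = 18/44 = 0.409091: log2(p) = -1.289507, -p*log2(p) = 0.527525
H = 0.525661 + 0.511219 + 0.527525 = 1.564405

H = 1.5644 bits/symbol


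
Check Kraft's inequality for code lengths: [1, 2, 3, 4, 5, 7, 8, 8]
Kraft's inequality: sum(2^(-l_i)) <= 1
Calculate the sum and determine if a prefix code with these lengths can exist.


Sum = 2^(-1) + 2^(-2) + 2^(-3) + 2^(-4) + 2^(-5) + 2^(-7) + 2^(-8) + 2^(-8)
    = 0.5 + 0.25 + 0.125 + 0.0625 + 0.03125 + 0.0078125 + 0.00390625 + 0.00390625
    = 252/256 = 0.984375
Since 0.984375 <= 1, Kraft's inequality IS satisfied.
A prefix code with these lengths CAN exist.

Kraft sum = 0.984375. Satisfied.


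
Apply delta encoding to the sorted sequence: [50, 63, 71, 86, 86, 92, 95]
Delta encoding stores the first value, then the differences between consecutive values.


First value: 50
Deltas:
  63 - 50 = 13
  71 - 63 = 8
  86 - 71 = 15
  86 - 86 = 0
  92 - 86 = 6
  95 - 92 = 3


Delta encoded: [50, 13, 8, 15, 0, 6, 3]


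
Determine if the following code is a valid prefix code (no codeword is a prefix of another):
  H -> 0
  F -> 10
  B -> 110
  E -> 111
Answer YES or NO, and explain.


Checking each pair (does one codeword prefix another?):
  H='0' vs F='10': no prefix
  H='0' vs B='110': no prefix
  H='0' vs E='111': no prefix
  F='10' vs H='0': no prefix
  F='10' vs B='110': no prefix
  F='10' vs E='111': no prefix
  B='110' vs H='0': no prefix
  B='110' vs F='10': no prefix
  B='110' vs E='111': no prefix
  E='111' vs H='0': no prefix
  E='111' vs F='10': no prefix
  E='111' vs B='110': no prefix
No violation found over all pairs.

YES -- this is a valid prefix code. No codeword is a prefix of any other codeword.


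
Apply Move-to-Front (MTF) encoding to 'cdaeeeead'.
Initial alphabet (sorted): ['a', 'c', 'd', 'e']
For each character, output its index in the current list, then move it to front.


MTF encoding:
'c': index 1 in ['a', 'c', 'd', 'e'] -> ['c', 'a', 'd', 'e']
'd': index 2 in ['c', 'a', 'd', 'e'] -> ['d', 'c', 'a', 'e']
'a': index 2 in ['d', 'c', 'a', 'e'] -> ['a', 'd', 'c', 'e']
'e': index 3 in ['a', 'd', 'c', 'e'] -> ['e', 'a', 'd', 'c']
'e': index 0 in ['e', 'a', 'd', 'c'] -> ['e', 'a', 'd', 'c']
'e': index 0 in ['e', 'a', 'd', 'c'] -> ['e', 'a', 'd', 'c']
'e': index 0 in ['e', 'a', 'd', 'c'] -> ['e', 'a', 'd', 'c']
'a': index 1 in ['e', 'a', 'd', 'c'] -> ['a', 'e', 'd', 'c']
'd': index 2 in ['a', 'e', 'd', 'c'] -> ['d', 'a', 'e', 'c']


Output: [1, 2, 2, 3, 0, 0, 0, 1, 2]


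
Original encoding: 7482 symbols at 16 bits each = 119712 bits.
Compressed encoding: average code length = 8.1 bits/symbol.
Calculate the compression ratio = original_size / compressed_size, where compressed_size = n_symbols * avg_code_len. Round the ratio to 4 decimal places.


original_size = n_symbols * orig_bits = 7482 * 16 = 119712 bits
compressed_size = n_symbols * avg_code_len = 7482 * 8.1 = 60604.2 bits
ratio = original_size / compressed_size = 119712 / 60604.2 = 1.9753

Compression ratio = 1.9753


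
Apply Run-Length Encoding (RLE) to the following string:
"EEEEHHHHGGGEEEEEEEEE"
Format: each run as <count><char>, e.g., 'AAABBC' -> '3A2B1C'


Scanning runs left to right:
  i=0: run of 'E' x 4 -> '4E'
  i=4: run of 'H' x 4 -> '4H'
  i=8: run of 'G' x 3 -> '3G'
  i=11: run of 'E' x 9 -> '9E'

RLE = 4E4H3G9E


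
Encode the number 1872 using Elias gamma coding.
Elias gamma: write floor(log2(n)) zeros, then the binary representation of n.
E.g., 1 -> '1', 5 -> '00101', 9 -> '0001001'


num_bits = floor(log2(1872)) + 1 = 11
leading_zeros = num_bits - 1 = 10
binary(1872) = 11101010000

Elias gamma(1872) = '0000000000' + '11101010000' = 000000000011101010000 (21 bits)


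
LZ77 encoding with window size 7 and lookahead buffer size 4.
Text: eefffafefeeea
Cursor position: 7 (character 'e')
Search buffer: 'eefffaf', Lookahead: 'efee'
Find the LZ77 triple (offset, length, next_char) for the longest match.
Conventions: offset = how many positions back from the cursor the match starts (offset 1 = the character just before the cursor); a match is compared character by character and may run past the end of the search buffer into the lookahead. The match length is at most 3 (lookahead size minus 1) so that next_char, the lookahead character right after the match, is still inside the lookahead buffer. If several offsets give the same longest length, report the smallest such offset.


Try each offset into the search buffer:
  offset=1 (pos 6, char 'f'): match length 0
  offset=2 (pos 5, char 'a'): match length 0
  offset=3 (pos 4, char 'f'): match length 0
  offset=4 (pos 3, char 'f'): match length 0
  offset=5 (pos 2, char 'f'): match length 0
  offset=6 (pos 1, char 'e'): match length 2
  offset=7 (pos 0, char 'e'): match length 1
Longest match has length 2 at offset 6.
next_char = character at position 7 + 2 = 9 -> 'e'

Best match: offset=6, length=2 (matching 'ef' starting at position 1)
LZ77 triple: (6, 2, 'e')


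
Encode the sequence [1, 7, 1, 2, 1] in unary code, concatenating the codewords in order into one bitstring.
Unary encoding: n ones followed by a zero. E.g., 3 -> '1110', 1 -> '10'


Encode each number as n ones followed by a terminating 0:
  1 -> 10 (2 bits)
  7 -> 11111110 (8 bits)
  1 -> 10 (2 bits)
  2 -> 110 (3 bits)
  1 -> 10 (2 bits)
Total length = 2 + 8 + 2 + 3 + 2 = 17 bits.

Unary([1, 7, 1, 2, 1]) = 10111111101011010 (17 bits)


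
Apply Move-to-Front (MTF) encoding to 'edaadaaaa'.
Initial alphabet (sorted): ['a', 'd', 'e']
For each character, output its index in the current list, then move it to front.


MTF encoding:
'e': index 2 in ['a', 'd', 'e'] -> ['e', 'a', 'd']
'd': index 2 in ['e', 'a', 'd'] -> ['d', 'e', 'a']
'a': index 2 in ['d', 'e', 'a'] -> ['a', 'd', 'e']
'a': index 0 in ['a', 'd', 'e'] -> ['a', 'd', 'e']
'd': index 1 in ['a', 'd', 'e'] -> ['d', 'a', 'e']
'a': index 1 in ['d', 'a', 'e'] -> ['a', 'd', 'e']
'a': index 0 in ['a', 'd', 'e'] -> ['a', 'd', 'e']
'a': index 0 in ['a', 'd', 'e'] -> ['a', 'd', 'e']
'a': index 0 in ['a', 'd', 'e'] -> ['a', 'd', 'e']


Output: [2, 2, 2, 0, 1, 1, 0, 0, 0]


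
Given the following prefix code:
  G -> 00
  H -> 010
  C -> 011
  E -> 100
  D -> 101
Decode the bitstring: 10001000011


Decoding step by step:
Bits 100 -> E
Bits 010 -> H
Bits 00 -> G
Bits 011 -> C


Decoded message: EHGC


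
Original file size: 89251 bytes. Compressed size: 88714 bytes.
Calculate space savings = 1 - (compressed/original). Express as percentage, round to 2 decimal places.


ratio = compressed/original = 88714/89251 = 0.993983
savings = 1 - ratio = 1 - 0.993983 = 0.006017
as a percentage: 0.006017 * 100 = 0.6%

Space savings = 1 - 88714/89251 = 0.6%


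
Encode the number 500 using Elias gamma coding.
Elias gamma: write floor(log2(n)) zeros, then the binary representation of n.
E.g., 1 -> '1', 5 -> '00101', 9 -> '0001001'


num_bits = floor(log2(500)) + 1 = 9
leading_zeros = num_bits - 1 = 8
binary(500) = 111110100

Elias gamma(500) = '00000000' + '111110100' = 00000000111110100 (17 bits)


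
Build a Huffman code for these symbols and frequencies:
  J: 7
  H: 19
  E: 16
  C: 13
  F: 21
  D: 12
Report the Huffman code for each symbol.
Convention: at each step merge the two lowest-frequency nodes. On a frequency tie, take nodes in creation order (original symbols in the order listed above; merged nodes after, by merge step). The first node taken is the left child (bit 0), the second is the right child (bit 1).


Huffman tree construction:
Step 1: Merge J(7) + D(12) = 19
Step 2: Merge C(13) + E(16) = 29
Step 3: Merge H(19) + (J+D)(19) = 38
Step 4: Merge F(21) + (C+E)(29) = 50
Step 5: Merge (H+(J+D))(38) + (F+(C+E))(50) = 88
Read each symbol's code off the tree from the root (left child = 0, right child = 1).

Codes:
  J: 010 (length 3)
  H: 00 (length 2)
  E: 111 (length 3)
  C: 110 (length 3)
  F: 10 (length 2)
  D: 011 (length 3)
Average code length: 224/88 = 2.5455 bits/symbol


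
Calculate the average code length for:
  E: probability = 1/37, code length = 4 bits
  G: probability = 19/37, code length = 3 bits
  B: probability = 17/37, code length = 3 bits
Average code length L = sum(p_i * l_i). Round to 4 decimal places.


Weighted contributions p_i * l_i:
  E: (1/37) * 4 = 4/37
  G: (19/37) * 3 = 57/37
  B: (17/37) * 3 = 51/37
Sum = (4 + 57 + 51)/37 = 112/37

L = 112/37 = 3.0270 bits/symbol


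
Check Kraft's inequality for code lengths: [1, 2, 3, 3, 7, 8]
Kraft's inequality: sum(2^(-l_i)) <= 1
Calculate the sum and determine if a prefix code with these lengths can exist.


Sum = 2^(-1) + 2^(-2) + 2^(-3) + 2^(-3) + 2^(-7) + 2^(-8)
    = 0.5 + 0.25 + 0.125 + 0.125 + 0.0078125 + 0.00390625
    = 259/256 = 1.01171875
Since 1.01171875 > 1, Kraft's inequality is NOT satisfied.
A prefix code with these lengths CANNOT exist.

Kraft sum = 1.01171875. Not satisfied.


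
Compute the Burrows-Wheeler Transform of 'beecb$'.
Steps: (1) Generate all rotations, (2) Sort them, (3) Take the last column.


Rotations (sorted):
  0: $beecb -> last char: b
  1: b$beec -> last char: c
  2: beecb$ -> last char: $
  3: cb$bee -> last char: e
  4: ecb$be -> last char: e
  5: eecb$b -> last char: b


BWT = bc$eeb


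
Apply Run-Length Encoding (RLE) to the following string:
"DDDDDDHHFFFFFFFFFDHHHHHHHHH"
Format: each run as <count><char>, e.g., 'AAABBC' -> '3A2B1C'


Scanning runs left to right:
  i=0: run of 'D' x 6 -> '6D'
  i=6: run of 'H' x 2 -> '2H'
  i=8: run of 'F' x 9 -> '9F'
  i=17: run of 'D' x 1 -> '1D'
  i=18: run of 'H' x 9 -> '9H'

RLE = 6D2H9F1D9H


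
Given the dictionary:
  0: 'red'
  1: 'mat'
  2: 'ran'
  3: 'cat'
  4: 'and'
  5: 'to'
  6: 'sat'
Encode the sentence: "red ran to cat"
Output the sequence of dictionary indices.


Look up each word in the dictionary:
  'red' -> 0
  'ran' -> 2
  'to' -> 5
  'cat' -> 3

Encoded: [0, 2, 5, 3]


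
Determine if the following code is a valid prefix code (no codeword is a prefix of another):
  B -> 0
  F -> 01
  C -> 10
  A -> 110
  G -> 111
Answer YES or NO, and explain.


Checking each pair (does one codeword prefix another?):
  B='0' vs F='01': prefix -- VIOLATION

NO -- this is NOT a valid prefix code. B (0) is a prefix of F (01).


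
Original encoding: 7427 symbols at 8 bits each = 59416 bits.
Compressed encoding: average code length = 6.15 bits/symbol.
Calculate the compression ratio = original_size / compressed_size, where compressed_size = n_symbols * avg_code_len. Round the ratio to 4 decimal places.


original_size = n_symbols * orig_bits = 7427 * 8 = 59416 bits
compressed_size = n_symbols * avg_code_len = 7427 * 6.15 = 45676.05 bits
ratio = original_size / compressed_size = 59416 / 45676.05 = 1.3008

Compression ratio = 1.3008


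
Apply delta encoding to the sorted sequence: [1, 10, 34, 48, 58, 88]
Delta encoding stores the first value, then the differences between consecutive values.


First value: 1
Deltas:
  10 - 1 = 9
  34 - 10 = 24
  48 - 34 = 14
  58 - 48 = 10
  88 - 58 = 30


Delta encoded: [1, 9, 24, 14, 10, 30]


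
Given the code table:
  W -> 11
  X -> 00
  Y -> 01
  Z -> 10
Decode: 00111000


Decoding:
00 -> X
11 -> W
10 -> Z
00 -> X


Result: XWZX


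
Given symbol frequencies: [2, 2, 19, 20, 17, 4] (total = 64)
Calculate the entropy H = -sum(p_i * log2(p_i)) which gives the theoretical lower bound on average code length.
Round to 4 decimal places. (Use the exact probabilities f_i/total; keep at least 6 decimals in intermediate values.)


Per-symbol terms -p_i * log2(p_i) with p_i = f_i/64:
  p = 2/64 = 0.031250: log2(p) = -5.000000, -p*log2(p) = 0.156250
  p = 2/64 = 0.031250: log2(p) = -5.000000, -p*log2(p) = 0.156250
  p = 19/64 = 0.296875: log2(p) = -1.752072, -p*log2(p) = 0.520147
  p = 20/64 = 0.312500: log2(p) = -1.678072, -p*log2(p) = 0.524397
  p = 17/64 = 0.265625: log2(p) = -1.912537, -p*log2(p) = 0.508018
  p = 4/64 = 0.062500: log2(p) = -4.000000, -p*log2(p) = 0.250000
H = 0.156250 + 0.156250 + 0.520147 + 0.524397 + 0.508018 + 0.250000 = 2.115062

H = 2.1151 bits/symbol


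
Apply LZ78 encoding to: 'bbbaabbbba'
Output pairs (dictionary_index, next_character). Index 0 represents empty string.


LZ78 encoding steps:
Dictionary: {0: ''}
Step 1: w='' (idx 0), next='b' -> output (0, 'b'), add 'b' as idx 1
Step 2: w='b' (idx 1), next='b' -> output (1, 'b'), add 'bb' as idx 2
Step 3: w='' (idx 0), next='a' -> output (0, 'a'), add 'a' as idx 3
Step 4: w='a' (idx 3), next='b' -> output (3, 'b'), add 'ab' as idx 4
Step 5: w='bb' (idx 2), next='b' -> output (2, 'b'), add 'bbb' as idx 5
Step 6: w='a' (idx 3), end of input -> output (3, '')


Encoded: [(0, 'b'), (1, 'b'), (0, 'a'), (3, 'b'), (2, 'b'), (3, '')]


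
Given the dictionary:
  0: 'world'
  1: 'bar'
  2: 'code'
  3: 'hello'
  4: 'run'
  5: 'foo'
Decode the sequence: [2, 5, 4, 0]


Look up each index in the dictionary:
  2 -> 'code'
  5 -> 'foo'
  4 -> 'run'
  0 -> 'world'

Decoded: "code foo run world"


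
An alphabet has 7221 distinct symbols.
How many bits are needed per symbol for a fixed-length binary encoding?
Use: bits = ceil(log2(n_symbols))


log2(7221) = 12.818
Bracket: 2^12 = 4096 < 7221 <= 2^13 = 8192
So ceil(log2(7221)) = 13

bits = ceil(log2(7221)) = ceil(12.818) = 13 bits


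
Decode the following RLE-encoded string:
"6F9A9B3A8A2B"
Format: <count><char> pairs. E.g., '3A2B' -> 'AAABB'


Expanding each <count><char> pair:
  6F -> 'FFFFFF'
  9A -> 'AAAAAAAAA'
  9B -> 'BBBBBBBBB'
  3A -> 'AAA'
  8A -> 'AAAAAAAA'
  2B -> 'BB'

Decoded = FFFFFFAAAAAAAAABBBBBBBBBAAAAAAAAAAABB


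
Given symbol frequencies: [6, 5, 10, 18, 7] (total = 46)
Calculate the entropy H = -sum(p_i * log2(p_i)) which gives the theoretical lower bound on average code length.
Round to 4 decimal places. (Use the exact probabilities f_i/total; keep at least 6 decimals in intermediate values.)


Per-symbol terms -p_i * log2(p_i) with p_i = f_i/46:
  p = 6/46 = 0.130435: log2(p) = -2.938599, -p*log2(p) = 0.383296
  p = 5/46 = 0.108696: log2(p) = -3.201634, -p*log2(p) = 0.348004
  p = 10/46 = 0.217391: log2(p) = -2.201634, -p*log2(p) = 0.478616
  p = 18/46 = 0.391304: log2(p) = -1.353637, -p*log2(p) = 0.529684
  p = 7/46 = 0.152174: log2(p) = -2.716207, -p*log2(p) = 0.413336
H = 0.383296 + 0.348004 + 0.478616 + 0.529684 + 0.413336 = 2.152936

H = 2.1529 bits/symbol


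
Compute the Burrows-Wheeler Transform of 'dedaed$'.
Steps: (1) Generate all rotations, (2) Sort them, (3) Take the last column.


Rotations (sorted):
  0: $dedaed -> last char: d
  1: aed$ded -> last char: d
  2: d$dedae -> last char: e
  3: daed$de -> last char: e
  4: dedaed$ -> last char: $
  5: ed$deda -> last char: a
  6: edaed$d -> last char: d


BWT = ddee$ad


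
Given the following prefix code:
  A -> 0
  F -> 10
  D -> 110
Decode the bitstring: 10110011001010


Decoding step by step:
Bits 10 -> F
Bits 110 -> D
Bits 0 -> A
Bits 110 -> D
Bits 0 -> A
Bits 10 -> F
Bits 10 -> F


Decoded message: FDADAFF


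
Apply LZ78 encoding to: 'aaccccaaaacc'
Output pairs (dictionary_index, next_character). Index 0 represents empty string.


LZ78 encoding steps:
Dictionary: {0: ''}
Step 1: w='' (idx 0), next='a' -> output (0, 'a'), add 'a' as idx 1
Step 2: w='a' (idx 1), next='c' -> output (1, 'c'), add 'ac' as idx 2
Step 3: w='' (idx 0), next='c' -> output (0, 'c'), add 'c' as idx 3
Step 4: w='c' (idx 3), next='c' -> output (3, 'c'), add 'cc' as idx 4
Step 5: w='a' (idx 1), next='a' -> output (1, 'a'), add 'aa' as idx 5
Step 6: w='aa' (idx 5), next='c' -> output (5, 'c'), add 'aac' as idx 6
Step 7: w='c' (idx 3), end of input -> output (3, '')


Encoded: [(0, 'a'), (1, 'c'), (0, 'c'), (3, 'c'), (1, 'a'), (5, 'c'), (3, '')]


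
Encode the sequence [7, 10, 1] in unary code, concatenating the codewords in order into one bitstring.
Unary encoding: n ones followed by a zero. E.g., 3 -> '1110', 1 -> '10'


Encode each number as n ones followed by a terminating 0:
  7 -> 11111110 (8 bits)
  10 -> 11111111110 (11 bits)
  1 -> 10 (2 bits)
Total length = 8 + 11 + 2 = 21 bits.

Unary([7, 10, 1]) = 111111101111111111010 (21 bits)


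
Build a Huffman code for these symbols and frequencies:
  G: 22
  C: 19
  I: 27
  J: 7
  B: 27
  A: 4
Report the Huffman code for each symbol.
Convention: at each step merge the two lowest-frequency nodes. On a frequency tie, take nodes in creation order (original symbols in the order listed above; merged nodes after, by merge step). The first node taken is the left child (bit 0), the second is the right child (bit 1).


Huffman tree construction:
Step 1: Merge A(4) + J(7) = 11
Step 2: Merge (A+J)(11) + C(19) = 30
Step 3: Merge G(22) + I(27) = 49
Step 4: Merge B(27) + ((A+J)+C)(30) = 57
Step 5: Merge (G+I)(49) + (B+((A+J)+C))(57) = 106
Read each symbol's code off the tree from the root (left child = 0, right child = 1).

Codes:
  G: 00 (length 2)
  C: 111 (length 3)
  I: 01 (length 2)
  J: 1101 (length 4)
  B: 10 (length 2)
  A: 1100 (length 4)
Average code length: 253/106 = 2.3868 bits/symbol


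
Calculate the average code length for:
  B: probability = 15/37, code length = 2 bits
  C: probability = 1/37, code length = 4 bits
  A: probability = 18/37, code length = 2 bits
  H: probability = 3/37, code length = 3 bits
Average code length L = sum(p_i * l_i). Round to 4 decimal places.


Weighted contributions p_i * l_i:
  B: (15/37) * 2 = 30/37
  C: (1/37) * 4 = 4/37
  A: (18/37) * 2 = 36/37
  H: (3/37) * 3 = 9/37
Sum = (30 + 4 + 36 + 9)/37 = 79/37

L = 79/37 = 2.1351 bits/symbol


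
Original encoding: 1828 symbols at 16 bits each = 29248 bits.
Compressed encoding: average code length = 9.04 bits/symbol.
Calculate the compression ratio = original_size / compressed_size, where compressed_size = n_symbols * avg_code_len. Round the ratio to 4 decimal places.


original_size = n_symbols * orig_bits = 1828 * 16 = 29248 bits
compressed_size = n_symbols * avg_code_len = 1828 * 9.04 = 16525.12 bits
ratio = original_size / compressed_size = 29248 / 16525.12 = 1.7699

Compression ratio = 1.7699


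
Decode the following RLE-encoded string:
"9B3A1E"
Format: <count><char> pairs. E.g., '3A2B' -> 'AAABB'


Expanding each <count><char> pair:
  9B -> 'BBBBBBBBB'
  3A -> 'AAA'
  1E -> 'E'

Decoded = BBBBBBBBBAAAE


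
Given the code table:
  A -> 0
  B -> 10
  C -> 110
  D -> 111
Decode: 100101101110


Decoding:
10 -> B
0 -> A
10 -> B
110 -> C
111 -> D
0 -> A


Result: BABCDA


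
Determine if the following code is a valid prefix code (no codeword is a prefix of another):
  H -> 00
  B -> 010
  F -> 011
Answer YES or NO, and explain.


Checking each pair (does one codeword prefix another?):
  H='00' vs B='010': no prefix
  H='00' vs F='011': no prefix
  B='010' vs H='00': no prefix
  B='010' vs F='011': no prefix
  F='011' vs H='00': no prefix
  F='011' vs B='010': no prefix
No violation found over all pairs.

YES -- this is a valid prefix code. No codeword is a prefix of any other codeword.


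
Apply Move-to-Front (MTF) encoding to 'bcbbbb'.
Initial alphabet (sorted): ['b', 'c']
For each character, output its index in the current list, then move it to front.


MTF encoding:
'b': index 0 in ['b', 'c'] -> ['b', 'c']
'c': index 1 in ['b', 'c'] -> ['c', 'b']
'b': index 1 in ['c', 'b'] -> ['b', 'c']
'b': index 0 in ['b', 'c'] -> ['b', 'c']
'b': index 0 in ['b', 'c'] -> ['b', 'c']
'b': index 0 in ['b', 'c'] -> ['b', 'c']


Output: [0, 1, 1, 0, 0, 0]


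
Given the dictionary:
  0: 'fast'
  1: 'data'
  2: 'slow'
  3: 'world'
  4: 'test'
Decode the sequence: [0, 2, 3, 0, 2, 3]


Look up each index in the dictionary:
  0 -> 'fast'
  2 -> 'slow'
  3 -> 'world'
  0 -> 'fast'
  2 -> 'slow'
  3 -> 'world'

Decoded: "fast slow world fast slow world"


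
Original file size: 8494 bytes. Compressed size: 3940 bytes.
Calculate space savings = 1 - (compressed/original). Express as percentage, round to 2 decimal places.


ratio = compressed/original = 3940/8494 = 0.463857
savings = 1 - ratio = 1 - 0.463857 = 0.536143
as a percentage: 0.536143 * 100 = 53.61%

Space savings = 1 - 3940/8494 = 53.61%


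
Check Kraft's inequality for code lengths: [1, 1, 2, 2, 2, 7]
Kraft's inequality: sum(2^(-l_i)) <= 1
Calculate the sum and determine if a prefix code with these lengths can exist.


Sum = 2^(-1) + 2^(-1) + 2^(-2) + 2^(-2) + 2^(-2) + 2^(-7)
    = 0.5 + 0.5 + 0.25 + 0.25 + 0.25 + 0.0078125
    = 225/128 = 1.7578125
Since 1.7578125 > 1, Kraft's inequality is NOT satisfied.
A prefix code with these lengths CANNOT exist.

Kraft sum = 1.7578125. Not satisfied.


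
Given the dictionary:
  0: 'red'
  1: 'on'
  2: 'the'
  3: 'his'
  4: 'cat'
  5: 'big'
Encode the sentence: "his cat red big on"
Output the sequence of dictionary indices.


Look up each word in the dictionary:
  'his' -> 3
  'cat' -> 4
  'red' -> 0
  'big' -> 5
  'on' -> 1

Encoded: [3, 4, 0, 5, 1]


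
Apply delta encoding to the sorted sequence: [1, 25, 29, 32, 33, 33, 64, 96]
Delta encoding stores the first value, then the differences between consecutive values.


First value: 1
Deltas:
  25 - 1 = 24
  29 - 25 = 4
  32 - 29 = 3
  33 - 32 = 1
  33 - 33 = 0
  64 - 33 = 31
  96 - 64 = 32


Delta encoded: [1, 24, 4, 3, 1, 0, 31, 32]


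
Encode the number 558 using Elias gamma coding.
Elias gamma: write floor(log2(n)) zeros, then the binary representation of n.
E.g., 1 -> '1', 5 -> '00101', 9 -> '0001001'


num_bits = floor(log2(558)) + 1 = 10
leading_zeros = num_bits - 1 = 9
binary(558) = 1000101110

Elias gamma(558) = '000000000' + '1000101110' = 0000000001000101110 (19 bits)


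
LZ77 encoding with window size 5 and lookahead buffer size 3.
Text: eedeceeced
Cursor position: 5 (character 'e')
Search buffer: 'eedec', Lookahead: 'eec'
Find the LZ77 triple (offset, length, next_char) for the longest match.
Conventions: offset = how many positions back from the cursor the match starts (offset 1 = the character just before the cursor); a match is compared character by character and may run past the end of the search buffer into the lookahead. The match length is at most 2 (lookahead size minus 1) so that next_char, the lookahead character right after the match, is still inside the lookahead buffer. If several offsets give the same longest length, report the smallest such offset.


Try each offset into the search buffer:
  offset=1 (pos 4, char 'c'): match length 0
  offset=2 (pos 3, char 'e'): match length 1
  offset=3 (pos 2, char 'd'): match length 0
  offset=4 (pos 1, char 'e'): match length 1
  offset=5 (pos 0, char 'e'): match length 2
Longest match has length 2 at offset 5.
next_char = character at position 5 + 2 = 7 -> 'c'

Best match: offset=5, length=2 (matching 'ee' starting at position 0)
LZ77 triple: (5, 2, 'c')


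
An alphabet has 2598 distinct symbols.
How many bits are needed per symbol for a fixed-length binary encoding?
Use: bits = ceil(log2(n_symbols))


log2(2598) = 11.3432
Bracket: 2^11 = 2048 < 2598 <= 2^12 = 4096
So ceil(log2(2598)) = 12

bits = ceil(log2(2598)) = ceil(11.3432) = 12 bits


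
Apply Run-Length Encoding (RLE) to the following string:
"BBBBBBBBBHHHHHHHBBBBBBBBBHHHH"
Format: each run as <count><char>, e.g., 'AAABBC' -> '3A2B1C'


Scanning runs left to right:
  i=0: run of 'B' x 9 -> '9B'
  i=9: run of 'H' x 7 -> '7H'
  i=16: run of 'B' x 9 -> '9B'
  i=25: run of 'H' x 4 -> '4H'

RLE = 9B7H9B4H


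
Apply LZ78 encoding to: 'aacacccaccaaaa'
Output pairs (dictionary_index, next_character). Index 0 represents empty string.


LZ78 encoding steps:
Dictionary: {0: ''}
Step 1: w='' (idx 0), next='a' -> output (0, 'a'), add 'a' as idx 1
Step 2: w='a' (idx 1), next='c' -> output (1, 'c'), add 'ac' as idx 2
Step 3: w='ac' (idx 2), next='c' -> output (2, 'c'), add 'acc' as idx 3
Step 4: w='' (idx 0), next='c' -> output (0, 'c'), add 'c' as idx 4
Step 5: w='acc' (idx 3), next='a' -> output (3, 'a'), add 'acca' as idx 5
Step 6: w='a' (idx 1), next='a' -> output (1, 'a'), add 'aa' as idx 6
Step 7: w='a' (idx 1), end of input -> output (1, '')


Encoded: [(0, 'a'), (1, 'c'), (2, 'c'), (0, 'c'), (3, 'a'), (1, 'a'), (1, '')]
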